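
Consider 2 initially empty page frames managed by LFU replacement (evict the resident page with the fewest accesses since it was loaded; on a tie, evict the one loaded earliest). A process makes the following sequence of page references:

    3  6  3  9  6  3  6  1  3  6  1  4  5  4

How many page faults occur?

10

3 -> miss, frames [3]
6 -> miss, frames [3, 6]
3 -> hit
9 -> miss, evict 6, frames [3, 9]
6 -> miss, evict 9, frames [3, 6]
3 -> hit
6 -> hit
1 -> miss, evict 6, frames [3, 1]
3 -> hit
6 -> miss, evict 1, frames [3, 6]
1 -> miss, evict 6, frames [3, 1]
4 -> miss, evict 1, frames [3, 4]
5 -> miss, evict 4, frames [3, 5]
4 -> miss, evict 5, frames [3, 4]
Page faults: 10.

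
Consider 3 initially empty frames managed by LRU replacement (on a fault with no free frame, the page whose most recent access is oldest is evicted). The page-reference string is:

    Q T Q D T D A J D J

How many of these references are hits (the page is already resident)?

5

Q: miss, frames (Q)
T: miss, frames (Q T)
Q: hit
D: miss, frames (T Q D)
T: hit
D: hit
A: miss, evict Q, frames (T D A)
J: miss, evict T, frames (D A J)
D: hit
J: hit
Hits: 5.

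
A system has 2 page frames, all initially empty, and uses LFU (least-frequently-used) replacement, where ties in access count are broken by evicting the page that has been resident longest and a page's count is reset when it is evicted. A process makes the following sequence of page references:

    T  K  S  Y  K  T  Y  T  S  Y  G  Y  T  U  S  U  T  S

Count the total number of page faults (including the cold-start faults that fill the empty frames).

15

T: miss, frames {T}
K: miss, frames {T,K}
S: miss, evict T, frames {K,S}
Y: miss, evict K, frames {S,Y}
K: miss, evict S, frames {Y,K}
T: miss, evict Y, frames {K,T}
Y: miss, evict K, frames {T,Y}
T: hit
S: miss, evict Y, frames {T,S}
Y: miss, evict S, frames {T,Y}
G: miss, evict Y, frames {T,G}
Y: miss, evict G, frames {T,Y}
T: hit
U: miss, evict Y, frames {T,U}
S: miss, evict U, frames {T,S}
U: miss, evict S, frames {T,U}
T: hit
S: miss, evict U, frames {T,S}
Page faults: 15.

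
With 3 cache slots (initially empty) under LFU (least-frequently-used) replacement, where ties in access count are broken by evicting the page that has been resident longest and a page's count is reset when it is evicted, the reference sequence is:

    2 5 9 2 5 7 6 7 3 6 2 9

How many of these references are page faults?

2: miss, frames (2)
5: miss, frames (2 5)
9: miss, frames (2 5 9)
2: hit
5: hit
7: miss, evict 9, frames (2 5 7)
6: miss, evict 7, frames (2 5 6)
7: miss, evict 6, frames (2 5 7)
3: miss, evict 7, frames (2 5 3)
6: miss, evict 3, frames (2 5 6)
2: hit
9: miss, evict 6, frames (2 5 9)
Page faults: 9.

9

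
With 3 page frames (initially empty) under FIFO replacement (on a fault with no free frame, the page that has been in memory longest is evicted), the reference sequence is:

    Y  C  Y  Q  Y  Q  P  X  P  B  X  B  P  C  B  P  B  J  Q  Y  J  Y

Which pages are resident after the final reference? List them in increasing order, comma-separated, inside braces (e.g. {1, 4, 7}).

Y: fault, frames (Y)
C: fault, frames (Y C)
Y: hit
Q: fault, frames (Y C Q)
Y: hit
Q: hit
P: fault, evict Y, frames (C Q P)
X: fault, evict C, frames (Q P X)
P: hit
B: fault, evict Q, frames (P X B)
X: hit
B: hit
P: hit
C: fault, evict P, frames (X B C)
B: hit
P: fault, evict X, frames (B C P)
B: hit
J: fault, evict B, frames (C P J)
Q: fault, evict C, frames (P J Q)
Y: fault, evict P, frames (J Q Y)
J: hit
Y: hit

{J, Q, Y}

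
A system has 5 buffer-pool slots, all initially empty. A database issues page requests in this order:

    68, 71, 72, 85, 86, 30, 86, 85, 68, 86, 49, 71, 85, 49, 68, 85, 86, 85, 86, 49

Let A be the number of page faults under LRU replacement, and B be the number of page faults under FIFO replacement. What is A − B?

-2

Under LRU: F F F F F F . . F . F F . . . . . . . . → 9 faults.
Under FIFO: F F F F F F . . F . F F F . . . F . . . → 11 faults.
A − B = 9 − 11 = -2.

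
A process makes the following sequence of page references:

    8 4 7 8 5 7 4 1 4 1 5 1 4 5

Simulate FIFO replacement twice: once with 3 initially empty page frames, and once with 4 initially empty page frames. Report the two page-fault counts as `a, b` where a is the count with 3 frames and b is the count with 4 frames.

3 frames: F F F . F . . F F . . . . . → 6 faults.
4 frames: F F F . F . . F . . . . . . → 5 faults.
5 < 6: adding a frame reduced faults, as is typical.

6, 5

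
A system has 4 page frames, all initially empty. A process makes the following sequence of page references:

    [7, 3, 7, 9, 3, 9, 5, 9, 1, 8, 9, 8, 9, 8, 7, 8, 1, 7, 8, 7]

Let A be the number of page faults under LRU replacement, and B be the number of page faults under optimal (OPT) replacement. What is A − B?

Under LRU: F F . F . . F . F F . . . . F . . . . . → 7 faults.
Under OPT: F F . F . . F . F F . . . . . . . . . . → 6 faults.
A − B = 7 − 6 = 1.

1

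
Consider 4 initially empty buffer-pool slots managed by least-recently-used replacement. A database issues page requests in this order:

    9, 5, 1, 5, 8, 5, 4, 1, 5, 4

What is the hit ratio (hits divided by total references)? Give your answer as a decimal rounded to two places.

9: fault, frames {9}
5: fault, frames {9,5}
1: fault, frames {9,5,1}
5: hit
8: fault, frames {9,1,5,8}
5: hit
4: fault, evict 9, frames {1,8,5,4}
1: hit
5: hit
4: hit
Hits: 5 of 10 references → 5/10 = 0.5000.

0.50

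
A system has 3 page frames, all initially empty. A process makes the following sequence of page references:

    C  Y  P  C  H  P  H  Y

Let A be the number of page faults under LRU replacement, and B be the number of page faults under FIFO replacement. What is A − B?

1

Under LRU: F F F . F . . F → 5 faults.
Under FIFO: F F F . F . . . → 4 faults.
A − B = 5 − 4 = 1.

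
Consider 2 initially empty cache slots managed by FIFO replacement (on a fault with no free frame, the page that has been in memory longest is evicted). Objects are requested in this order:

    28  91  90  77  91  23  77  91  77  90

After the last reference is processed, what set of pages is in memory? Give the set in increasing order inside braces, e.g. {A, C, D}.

{90, 91}

28: miss, frames {28}
91: miss, frames {28,91}
90: miss, evict 28, frames {91,90}
77: miss, evict 91, frames {90,77}
91: miss, evict 90, frames {77,91}
23: miss, evict 77, frames {91,23}
77: miss, evict 91, frames {23,77}
91: miss, evict 23, frames {77,91}
77: hit
90: miss, evict 77, frames {91,90}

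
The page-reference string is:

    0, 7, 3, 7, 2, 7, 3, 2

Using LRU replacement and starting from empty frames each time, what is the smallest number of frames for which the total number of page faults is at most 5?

f=1: 8 faults
f=2: 6 faults
f=3: 4 faults
f=4: 4 faults
Smallest f with faults ≤ 5 is 3.

3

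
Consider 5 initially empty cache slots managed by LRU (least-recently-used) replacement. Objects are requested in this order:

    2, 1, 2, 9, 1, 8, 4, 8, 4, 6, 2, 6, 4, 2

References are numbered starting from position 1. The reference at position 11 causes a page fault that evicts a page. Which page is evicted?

pos 1: 2 → miss, frames [2]
pos 2: 1 → miss, frames [2, 1]
pos 3: 2 → hit
pos 4: 9 → miss, frames [1, 2, 9]
pos 5: 1 → hit
pos 6: 8 → miss, frames [2, 9, 1, 8]
pos 7: 4 → miss, frames [2, 9, 1, 8, 4]
pos 8: 8 → hit
pos 9: 4 → hit
pos 10: 6 → miss, evict 2, frames [9, 1, 8, 4, 6]
pos 11: 2 → miss, evict 9, frames [1, 8, 4, 6, 2]
At position 11, page 9 is evicted.

9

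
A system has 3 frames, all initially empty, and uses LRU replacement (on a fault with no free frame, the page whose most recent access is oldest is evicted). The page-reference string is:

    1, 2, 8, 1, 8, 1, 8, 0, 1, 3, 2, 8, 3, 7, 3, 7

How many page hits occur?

1 → miss, frames (1)
2 → miss, frames (1 2)
8 → miss, frames (1 2 8)
1 → hit
8 → hit
1 → hit
8 → hit
0 → miss, evict 2, frames (1 8 0)
1 → hit
3 → miss, evict 8, frames (0 1 3)
2 → miss, evict 0, frames (1 3 2)
8 → miss, evict 1, frames (3 2 8)
3 → hit
7 → miss, evict 2, frames (8 3 7)
3 → hit
7 → hit
Hits: 8.

8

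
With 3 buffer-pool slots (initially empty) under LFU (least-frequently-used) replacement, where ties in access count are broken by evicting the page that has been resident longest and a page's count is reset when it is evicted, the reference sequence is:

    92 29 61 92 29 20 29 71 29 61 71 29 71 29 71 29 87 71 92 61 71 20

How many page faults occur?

11

92 -> miss, frames {92}
29 -> miss, frames {92,29}
61 -> miss, frames {92,29,61}
92 -> hit
29 -> hit
20 -> miss, evict 61, frames {92,29,20}
29 -> hit
71 -> miss, evict 20, frames {92,29,71}
29 -> hit
61 -> miss, evict 71, frames {92,29,61}
71 -> miss, evict 61, frames {92,29,71}
29 -> hit
71 -> hit
29 -> hit
71 -> hit
29 -> hit
87 -> miss, evict 92, frames {29,71,87}
71 -> hit
92 -> miss, evict 87, frames {29,71,92}
61 -> miss, evict 92, frames {29,71,61}
71 -> hit
20 -> miss, evict 61, frames {29,71,20}
Page faults: 11.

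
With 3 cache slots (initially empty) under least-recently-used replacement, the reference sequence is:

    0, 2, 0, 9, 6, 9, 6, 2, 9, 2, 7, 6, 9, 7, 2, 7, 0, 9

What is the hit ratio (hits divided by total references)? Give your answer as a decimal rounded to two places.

0.39

0 → miss, frames (0)
2 → miss, frames (0 2)
0 → hit
9 → miss, frames (2 0 9)
6 → miss, evict 2, frames (0 9 6)
9 → hit
6 → hit
2 → miss, evict 0, frames (9 6 2)
9 → hit
2 → hit
7 → miss, evict 6, frames (9 2 7)
6 → miss, evict 9, frames (2 7 6)
9 → miss, evict 2, frames (7 6 9)
7 → hit
2 → miss, evict 6, frames (9 7 2)
7 → hit
0 → miss, evict 9, frames (2 7 0)
9 → miss, evict 2, frames (7 0 9)
Hits: 7 of 18 references → 7/18 = 0.3889.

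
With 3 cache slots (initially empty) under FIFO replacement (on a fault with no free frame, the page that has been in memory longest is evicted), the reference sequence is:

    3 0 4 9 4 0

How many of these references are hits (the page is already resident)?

3 -> fault, frames [3]
0 -> fault, frames [3, 0]
4 -> fault, frames [3, 0, 4]
9 -> fault, evict 3, frames [0, 4, 9]
4 -> hit
0 -> hit
Hits: 2.

2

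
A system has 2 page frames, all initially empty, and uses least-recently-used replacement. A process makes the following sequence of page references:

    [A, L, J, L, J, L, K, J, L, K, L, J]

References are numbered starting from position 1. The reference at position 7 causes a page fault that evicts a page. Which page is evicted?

J

pos 1: A → miss, frames [A]
pos 2: L → miss, frames [A, L]
pos 3: J → miss, evict A, frames [L, J]
pos 4: L → hit
pos 5: J → hit
pos 6: L → hit
pos 7: K → miss, evict J, frames [L, K]
At position 7, page J is evicted.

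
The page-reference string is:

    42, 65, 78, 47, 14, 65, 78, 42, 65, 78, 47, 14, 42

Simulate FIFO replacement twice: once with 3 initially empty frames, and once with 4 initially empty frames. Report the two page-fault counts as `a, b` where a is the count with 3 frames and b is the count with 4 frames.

10, 11

3 frames: F F F F F F F F . . F F . → 10 faults.
4 frames: F F F F F . . F F F F F F → 11 faults.
11 > 10: adding a frame increased faults — Belady's anomaly.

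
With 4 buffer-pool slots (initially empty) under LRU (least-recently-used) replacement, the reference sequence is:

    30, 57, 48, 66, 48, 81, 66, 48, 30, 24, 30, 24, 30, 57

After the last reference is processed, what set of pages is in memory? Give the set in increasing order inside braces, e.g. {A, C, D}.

{24, 30, 48, 57}

30 → miss, frames [30]
57 → miss, frames [30, 57]
48 → miss, frames [30, 57, 48]
66 → miss, frames [30, 57, 48, 66]
48 → hit
81 → miss, evict 30, frames [57, 66, 48, 81]
66 → hit
48 → hit
30 → miss, evict 57, frames [81, 66, 48, 30]
24 → miss, evict 81, frames [66, 48, 30, 24]
30 → hit
24 → hit
30 → hit
57 → miss, evict 66, frames [48, 24, 30, 57]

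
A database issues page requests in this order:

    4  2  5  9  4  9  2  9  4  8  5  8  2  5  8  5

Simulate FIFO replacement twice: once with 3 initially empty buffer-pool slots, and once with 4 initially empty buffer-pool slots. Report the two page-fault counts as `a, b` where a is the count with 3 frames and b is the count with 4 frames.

8, 5

3 frames: F F F F F . F . . F F . . . . . → 8 faults.
4 frames: F F F F . . . . . F . . . . . . → 5 faults.
5 < 8: adding a frame reduced faults, as is typical.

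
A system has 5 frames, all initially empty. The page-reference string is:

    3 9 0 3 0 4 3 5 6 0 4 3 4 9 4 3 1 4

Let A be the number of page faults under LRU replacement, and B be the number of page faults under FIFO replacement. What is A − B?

-2

Under LRU: F F F . . F . F F . . . . F . . F . → 8 faults.
Under FIFO: F F F . . F . F F . . F . F . . F F → 10 faults.
A − B = 8 − 10 = -2.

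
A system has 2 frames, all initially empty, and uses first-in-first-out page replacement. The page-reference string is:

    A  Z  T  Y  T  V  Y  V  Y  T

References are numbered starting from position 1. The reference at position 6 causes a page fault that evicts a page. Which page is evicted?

pos 1: A: fault, frames {A}
pos 2: Z: fault, frames {A,Z}
pos 3: T: fault, evict A, frames {Z,T}
pos 4: Y: fault, evict Z, frames {T,Y}
pos 5: T: hit
pos 6: V: fault, evict T, frames {Y,V}
At position 6, page T is evicted.

T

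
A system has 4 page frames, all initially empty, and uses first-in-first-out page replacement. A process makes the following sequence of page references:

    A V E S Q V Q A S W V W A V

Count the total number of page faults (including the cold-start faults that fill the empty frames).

8

A -> miss, frames [A]
V -> miss, frames [A, V]
E -> miss, frames [A, V, E]
S -> miss, frames [A, V, E, S]
Q -> miss, evict A, frames [V, E, S, Q]
V -> hit
Q -> hit
A -> miss, evict V, frames [E, S, Q, A]
S -> hit
W -> miss, evict E, frames [S, Q, A, W]
V -> miss, evict S, frames [Q, A, W, V]
W -> hit
A -> hit
V -> hit
Page faults: 8.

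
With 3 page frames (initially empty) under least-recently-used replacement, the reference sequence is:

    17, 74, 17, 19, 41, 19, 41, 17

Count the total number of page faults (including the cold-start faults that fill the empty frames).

17 -> fault, frames {17}
74 -> fault, frames {17,74}
17 -> hit
19 -> fault, frames {74,17,19}
41 -> fault, evict 74, frames {17,19,41}
19 -> hit
41 -> hit
17 -> hit
Page faults: 4.

4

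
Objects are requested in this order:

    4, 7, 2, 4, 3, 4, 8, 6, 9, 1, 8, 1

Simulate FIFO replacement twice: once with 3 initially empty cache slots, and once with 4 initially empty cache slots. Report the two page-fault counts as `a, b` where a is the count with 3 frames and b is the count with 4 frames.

10, 8

3 frames: F F F . F F F F F F F . → 10 faults.
4 frames: F F F . F . F F F F . . → 8 faults.
8 < 10: adding a frame reduced faults, as is typical.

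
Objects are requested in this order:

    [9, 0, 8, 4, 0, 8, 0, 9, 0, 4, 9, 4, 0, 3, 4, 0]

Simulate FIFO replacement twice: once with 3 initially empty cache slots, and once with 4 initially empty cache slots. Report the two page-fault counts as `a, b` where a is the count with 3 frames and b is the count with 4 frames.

8, 5

3 frames: F F F F . . . F F . . . . F F . → 8 faults.
4 frames: F F F F . . . . . . . . . F . . → 5 faults.
5 < 8: adding a frame reduced faults, as is typical.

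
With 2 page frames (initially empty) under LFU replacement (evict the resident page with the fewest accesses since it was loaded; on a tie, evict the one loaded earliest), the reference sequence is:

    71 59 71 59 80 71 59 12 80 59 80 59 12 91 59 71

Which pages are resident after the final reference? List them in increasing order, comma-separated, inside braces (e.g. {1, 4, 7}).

71: fault, frames {71}
59: fault, frames {71,59}
71: hit
59: hit
80: fault, evict 71, frames {59,80}
71: fault, evict 80, frames {59,71}
59: hit
12: fault, evict 71, frames {59,12}
80: fault, evict 12, frames {59,80}
59: hit
80: hit
59: hit
12: fault, evict 80, frames {59,12}
91: fault, evict 12, frames {59,91}
59: hit
71: fault, evict 91, frames {59,71}

{59, 71}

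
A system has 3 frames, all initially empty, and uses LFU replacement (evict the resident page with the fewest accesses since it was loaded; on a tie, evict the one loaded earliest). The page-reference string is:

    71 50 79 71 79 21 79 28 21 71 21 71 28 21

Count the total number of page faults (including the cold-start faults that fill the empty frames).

8

71: fault, frames [71]
50: fault, frames [71, 50]
79: fault, frames [71, 50, 79]
71: hit
79: hit
21: fault, evict 50, frames [71, 79, 21]
79: hit
28: fault, evict 21, frames [71, 79, 28]
21: fault, evict 28, frames [71, 79, 21]
71: hit
21: hit
71: hit
28: fault, evict 21, frames [71, 79, 28]
21: fault, evict 28, frames [71, 79, 21]
Page faults: 8.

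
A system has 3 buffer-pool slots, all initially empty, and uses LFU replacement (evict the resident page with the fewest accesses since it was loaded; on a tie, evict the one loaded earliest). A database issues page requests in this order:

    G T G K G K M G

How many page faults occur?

G → miss, frames {G}
T → miss, frames {G,T}
G → hit
K → miss, frames {G,T,K}
G → hit
K → hit
M → miss, evict T, frames {G,K,M}
G → hit
Page faults: 4.

4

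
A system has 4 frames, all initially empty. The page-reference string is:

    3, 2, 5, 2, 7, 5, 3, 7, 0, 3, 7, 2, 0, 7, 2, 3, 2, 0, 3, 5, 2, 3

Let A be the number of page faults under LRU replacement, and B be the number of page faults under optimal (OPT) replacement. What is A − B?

Under LRU: F F F . F . . . F . . F . . . . . . . F . . → 7 faults.
Under OPT: F F F . F . . . F . . . . . . . . . . F . . → 6 faults.
A − B = 7 − 6 = 1.

1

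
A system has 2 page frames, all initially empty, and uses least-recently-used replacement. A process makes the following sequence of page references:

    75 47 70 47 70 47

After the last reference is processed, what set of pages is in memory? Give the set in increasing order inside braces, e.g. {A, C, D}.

75 -> miss, frames (75)
47 -> miss, frames (75 47)
70 -> miss, evict 75, frames (47 70)
47 -> hit
70 -> hit
47 -> hit

{47, 70}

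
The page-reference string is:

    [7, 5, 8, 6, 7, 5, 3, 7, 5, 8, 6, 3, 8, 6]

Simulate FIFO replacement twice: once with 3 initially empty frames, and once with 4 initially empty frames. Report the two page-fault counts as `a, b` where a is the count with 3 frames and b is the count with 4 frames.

3 frames: F F F F F F F . . F F . . . → 9 faults.
4 frames: F F F F . . F F F F F F . . → 10 faults.
10 > 9: adding a frame increased faults — Belady's anomaly.

9, 10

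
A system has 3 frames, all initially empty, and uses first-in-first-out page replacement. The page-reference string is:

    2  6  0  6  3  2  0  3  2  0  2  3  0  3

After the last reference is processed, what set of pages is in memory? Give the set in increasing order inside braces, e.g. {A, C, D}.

2 -> fault, frames [2]
6 -> fault, frames [2, 6]
0 -> fault, frames [2, 6, 0]
6 -> hit
3 -> fault, evict 2, frames [6, 0, 3]
2 -> fault, evict 6, frames [0, 3, 2]
0 -> hit
3 -> hit
2 -> hit
0 -> hit
2 -> hit
3 -> hit
0 -> hit
3 -> hit

{0, 2, 3}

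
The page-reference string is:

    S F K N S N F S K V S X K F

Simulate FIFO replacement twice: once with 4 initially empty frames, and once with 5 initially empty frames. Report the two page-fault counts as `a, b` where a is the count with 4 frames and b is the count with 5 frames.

4 frames: F F F F . . . . . F F F F F → 9 faults.
5 frames: F F F F . . . . . F . F . . → 6 faults.
6 < 9: adding a frame reduced faults, as is typical.

9, 6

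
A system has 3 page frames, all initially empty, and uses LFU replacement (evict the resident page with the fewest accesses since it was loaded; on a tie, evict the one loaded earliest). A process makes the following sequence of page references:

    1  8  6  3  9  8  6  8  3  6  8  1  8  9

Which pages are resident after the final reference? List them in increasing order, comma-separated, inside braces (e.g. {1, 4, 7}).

{6, 8, 9}

1 → miss, frames {1}
8 → miss, frames {1,8}
6 → miss, frames {1,8,6}
3 → miss, evict 1, frames {8,6,3}
9 → miss, evict 8, frames {6,3,9}
8 → miss, evict 6, frames {3,9,8}
6 → miss, evict 3, frames {9,8,6}
8 → hit
3 → miss, evict 9, frames {8,6,3}
6 → hit
8 → hit
1 → miss, evict 3, frames {8,6,1}
8 → hit
9 → miss, evict 1, frames {8,6,9}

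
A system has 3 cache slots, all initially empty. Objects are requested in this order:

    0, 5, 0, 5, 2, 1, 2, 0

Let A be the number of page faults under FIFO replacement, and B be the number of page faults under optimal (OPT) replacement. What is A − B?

Under FIFO: F F . . F F . F → 5 faults.
Under OPT: F F . . F F . . → 4 faults.
A − B = 5 − 4 = 1.

1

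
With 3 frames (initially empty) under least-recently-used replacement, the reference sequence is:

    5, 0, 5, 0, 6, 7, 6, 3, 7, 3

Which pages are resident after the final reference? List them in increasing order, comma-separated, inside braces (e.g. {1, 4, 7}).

5 → fault, frames [5]
0 → fault, frames [5, 0]
5 → hit
0 → hit
6 → fault, frames [5, 0, 6]
7 → fault, evict 5, frames [0, 6, 7]
6 → hit
3 → fault, evict 0, frames [7, 6, 3]
7 → hit
3 → hit

{3, 6, 7}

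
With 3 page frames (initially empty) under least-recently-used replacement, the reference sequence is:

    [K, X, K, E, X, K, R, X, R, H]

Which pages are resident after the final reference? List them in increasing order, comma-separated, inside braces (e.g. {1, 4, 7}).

{H, R, X}

K → miss, frames {K}
X → miss, frames {K,X}
K → hit
E → miss, frames {X,K,E}
X → hit
K → hit
R → miss, evict E, frames {X,K,R}
X → hit
R → hit
H → miss, evict K, frames {X,R,H}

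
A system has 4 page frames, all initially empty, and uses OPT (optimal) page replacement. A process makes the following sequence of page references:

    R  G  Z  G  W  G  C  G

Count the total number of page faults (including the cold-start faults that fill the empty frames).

R → miss, frames {R}
G → miss, frames {R,G}
Z → miss, frames {R,G,Z}
G → hit
W → miss, frames {R,G,Z,W}
G → hit
C → miss, evict W, frames {R,G,Z,C}
G → hit
Page faults: 5.

5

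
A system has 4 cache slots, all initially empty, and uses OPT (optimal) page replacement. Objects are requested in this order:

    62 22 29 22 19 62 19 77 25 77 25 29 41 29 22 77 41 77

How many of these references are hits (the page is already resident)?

62: fault, frames (62)
22: fault, frames (62 22)
29: fault, frames (62 22 29)
22: hit
19: fault, frames (62 22 29 19)
62: hit
19: hit
77: fault, evict 19, frames (62 22 29 77)
25: fault, evict 62, frames (22 29 77 25)
77: hit
25: hit
29: hit
41: fault, evict 25, frames (22 29 77 41)
29: hit
22: hit
77: hit
41: hit
77: hit
Hits: 11.

11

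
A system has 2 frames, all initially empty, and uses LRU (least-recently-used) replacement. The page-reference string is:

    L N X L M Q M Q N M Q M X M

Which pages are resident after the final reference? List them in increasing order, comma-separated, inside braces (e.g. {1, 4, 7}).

{M, X}

L: fault, frames [L]
N: fault, frames [L, N]
X: fault, evict L, frames [N, X]
L: fault, evict N, frames [X, L]
M: fault, evict X, frames [L, M]
Q: fault, evict L, frames [M, Q]
M: hit
Q: hit
N: fault, evict M, frames [Q, N]
M: fault, evict Q, frames [N, M]
Q: fault, evict N, frames [M, Q]
M: hit
X: fault, evict Q, frames [M, X]
M: hit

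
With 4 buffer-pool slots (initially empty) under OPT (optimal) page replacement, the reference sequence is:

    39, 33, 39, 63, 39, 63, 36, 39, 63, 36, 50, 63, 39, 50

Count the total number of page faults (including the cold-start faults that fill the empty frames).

5

39: fault, frames [39]
33: fault, frames [39, 33]
39: hit
63: fault, frames [39, 33, 63]
39: hit
63: hit
36: fault, frames [39, 33, 63, 36]
39: hit
63: hit
36: hit
50: fault, evict 36, frames [39, 33, 63, 50]
63: hit
39: hit
50: hit
Page faults: 5.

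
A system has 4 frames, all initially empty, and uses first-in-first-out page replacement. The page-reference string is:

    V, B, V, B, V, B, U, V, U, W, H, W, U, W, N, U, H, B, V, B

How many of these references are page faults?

V: miss, frames (V)
B: miss, frames (V B)
V: hit
B: hit
V: hit
B: hit
U: miss, frames (V B U)
V: hit
U: hit
W: miss, frames (V B U W)
H: miss, evict V, frames (B U W H)
W: hit
U: hit
W: hit
N: miss, evict B, frames (U W H N)
U: hit
H: hit
B: miss, evict U, frames (W H N B)
V: miss, evict W, frames (H N B V)
B: hit
Page faults: 8.

8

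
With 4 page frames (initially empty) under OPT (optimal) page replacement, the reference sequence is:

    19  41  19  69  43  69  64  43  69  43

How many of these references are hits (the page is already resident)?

5

19: fault, frames [19]
41: fault, frames [19, 41]
19: hit
69: fault, frames [19, 41, 69]
43: fault, frames [19, 41, 69, 43]
69: hit
64: fault, evict 41, frames [19, 69, 43, 64]
43: hit
69: hit
43: hit
Hits: 5.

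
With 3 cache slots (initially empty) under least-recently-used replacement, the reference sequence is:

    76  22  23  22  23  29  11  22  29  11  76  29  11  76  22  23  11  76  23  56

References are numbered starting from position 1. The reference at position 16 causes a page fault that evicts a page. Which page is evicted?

pos 1: 76 → miss, frames {76}
pos 2: 22 → miss, frames {76,22}
pos 3: 23 → miss, frames {76,22,23}
pos 4: 22 → hit
pos 5: 23 → hit
pos 6: 29 → miss, evict 76, frames {22,23,29}
pos 7: 11 → miss, evict 22, frames {23,29,11}
pos 8: 22 → miss, evict 23, frames {29,11,22}
pos 9: 29 → hit
pos 10: 11 → hit
pos 11: 76 → miss, evict 22, frames {29,11,76}
pos 12: 29 → hit
pos 13: 11 → hit
pos 14: 76 → hit
pos 15: 22 → miss, evict 29, frames {11,76,22}
pos 16: 23 → miss, evict 11, frames {76,22,23}
At position 16, page 11 is evicted.

11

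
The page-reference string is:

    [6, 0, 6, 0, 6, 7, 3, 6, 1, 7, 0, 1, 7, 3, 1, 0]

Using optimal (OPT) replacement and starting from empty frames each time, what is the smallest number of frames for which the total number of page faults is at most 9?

3

f=1: 16 faults
f=2: 10 faults
f=3: 7 faults
f=4: 5 faults
f=5: 5 faults
Smallest f with faults ≤ 9 is 3.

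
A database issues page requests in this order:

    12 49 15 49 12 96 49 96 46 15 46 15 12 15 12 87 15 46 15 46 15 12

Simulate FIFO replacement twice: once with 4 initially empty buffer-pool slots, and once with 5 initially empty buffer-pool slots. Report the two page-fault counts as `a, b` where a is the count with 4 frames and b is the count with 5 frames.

8, 7

4 frames: F F F . . F . . F . . . F . . F F . . . . . → 8 faults.
5 frames: F F F . . F . . F . . . . . . F . . . . . F → 7 faults.
7 < 8: adding a frame reduced faults, as is typical.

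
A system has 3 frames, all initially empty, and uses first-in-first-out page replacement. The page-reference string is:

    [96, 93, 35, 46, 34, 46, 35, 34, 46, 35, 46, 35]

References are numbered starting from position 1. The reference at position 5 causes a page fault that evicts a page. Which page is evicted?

pos 1: 96 → miss, frames [96]
pos 2: 93 → miss, frames [96, 93]
pos 3: 35 → miss, frames [96, 93, 35]
pos 4: 46 → miss, evict 96, frames [93, 35, 46]
pos 5: 34 → miss, evict 93, frames [35, 46, 34]
At position 5, page 93 is evicted.

93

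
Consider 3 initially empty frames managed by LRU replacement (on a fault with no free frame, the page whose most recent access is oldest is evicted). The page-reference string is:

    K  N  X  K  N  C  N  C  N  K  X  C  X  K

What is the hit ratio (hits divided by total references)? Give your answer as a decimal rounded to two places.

K → fault, frames {K}
N → fault, frames {K,N}
X → fault, frames {K,N,X}
K → hit
N → hit
C → fault, evict X, frames {K,N,C}
N → hit
C → hit
N → hit
K → hit
X → fault, evict C, frames {N,K,X}
C → fault, evict N, frames {K,X,C}
X → hit
K → hit
Hits: 8 of 14 references → 8/14 = 0.5714.

0.57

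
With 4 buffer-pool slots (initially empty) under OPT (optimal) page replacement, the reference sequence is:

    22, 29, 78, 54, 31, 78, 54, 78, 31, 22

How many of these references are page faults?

22 → fault, frames {22}
29 → fault, frames {22,29}
78 → fault, frames {22,29,78}
54 → fault, frames {22,29,78,54}
31 → fault, evict 29, frames {22,78,54,31}
78 → hit
54 → hit
78 → hit
31 → hit
22 → hit
Page faults: 5.

5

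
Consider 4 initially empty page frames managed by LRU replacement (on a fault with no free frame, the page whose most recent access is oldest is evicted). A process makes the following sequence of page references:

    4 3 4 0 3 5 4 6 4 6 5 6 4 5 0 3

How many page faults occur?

7

4: miss, frames {4}
3: miss, frames {4,3}
4: hit
0: miss, frames {3,4,0}
3: hit
5: miss, frames {4,0,3,5}
4: hit
6: miss, evict 0, frames {3,5,4,6}
4: hit
6: hit
5: hit
6: hit
4: hit
5: hit
0: miss, evict 3, frames {6,4,5,0}
3: miss, evict 6, frames {4,5,0,3}
Page faults: 7.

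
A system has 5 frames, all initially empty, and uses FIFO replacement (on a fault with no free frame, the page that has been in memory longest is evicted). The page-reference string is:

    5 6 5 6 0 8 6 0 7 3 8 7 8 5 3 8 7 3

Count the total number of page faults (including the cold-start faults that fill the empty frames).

7

5 → miss, frames (5)
6 → miss, frames (5 6)
5 → hit
6 → hit
0 → miss, frames (5 6 0)
8 → miss, frames (5 6 0 8)
6 → hit
0 → hit
7 → miss, frames (5 6 0 8 7)
3 → miss, evict 5, frames (6 0 8 7 3)
8 → hit
7 → hit
8 → hit
5 → miss, evict 6, frames (0 8 7 3 5)
3 → hit
8 → hit
7 → hit
3 → hit
Page faults: 7.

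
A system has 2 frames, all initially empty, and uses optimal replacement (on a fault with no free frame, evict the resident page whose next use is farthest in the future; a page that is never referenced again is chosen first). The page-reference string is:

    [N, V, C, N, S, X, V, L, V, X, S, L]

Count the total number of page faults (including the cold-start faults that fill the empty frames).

N -> miss, frames (N)
V -> miss, frames (N V)
C -> miss, evict V, frames (N C)
N -> hit
S -> miss, evict C, frames (N S)
X -> miss, evict N, frames (S X)
V -> miss, evict S, frames (X V)
L -> miss, evict X, frames (V L)
V -> hit
X -> miss, evict V, frames (L X)
S -> miss, evict X, frames (L S)
L -> hit
Page faults: 9.

9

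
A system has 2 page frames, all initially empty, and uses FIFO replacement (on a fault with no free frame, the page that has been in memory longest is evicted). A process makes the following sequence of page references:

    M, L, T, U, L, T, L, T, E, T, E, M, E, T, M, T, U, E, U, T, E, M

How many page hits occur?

9

M: fault, frames {M}
L: fault, frames {M,L}
T: fault, evict M, frames {L,T}
U: fault, evict L, frames {T,U}
L: fault, evict T, frames {U,L}
T: fault, evict U, frames {L,T}
L: hit
T: hit
E: fault, evict L, frames {T,E}
T: hit
E: hit
M: fault, evict T, frames {E,M}
E: hit
T: fault, evict E, frames {M,T}
M: hit
T: hit
U: fault, evict M, frames {T,U}
E: fault, evict T, frames {U,E}
U: hit
T: fault, evict U, frames {E,T}
E: hit
M: fault, evict E, frames {T,M}
Hits: 9.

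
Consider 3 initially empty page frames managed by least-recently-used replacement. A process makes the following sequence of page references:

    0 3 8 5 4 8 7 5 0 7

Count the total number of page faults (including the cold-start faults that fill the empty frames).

0 → fault, frames {0}
3 → fault, frames {0,3}
8 → fault, frames {0,3,8}
5 → fault, evict 0, frames {3,8,5}
4 → fault, evict 3, frames {8,5,4}
8 → hit
7 → fault, evict 5, frames {4,8,7}
5 → fault, evict 4, frames {8,7,5}
0 → fault, evict 8, frames {7,5,0}
7 → hit
Page faults: 8.

8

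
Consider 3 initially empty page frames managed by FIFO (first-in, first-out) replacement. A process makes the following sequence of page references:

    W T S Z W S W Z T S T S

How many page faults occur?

W: fault, frames (W)
T: fault, frames (W T)
S: fault, frames (W T S)
Z: fault, evict W, frames (T S Z)
W: fault, evict T, frames (S Z W)
S: hit
W: hit
Z: hit
T: fault, evict S, frames (Z W T)
S: fault, evict Z, frames (W T S)
T: hit
S: hit
Page faults: 7.

7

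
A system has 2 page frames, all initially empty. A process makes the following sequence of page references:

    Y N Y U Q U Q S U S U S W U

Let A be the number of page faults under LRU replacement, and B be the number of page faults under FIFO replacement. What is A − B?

Under LRU: F F . F F . . F F . . . F F → 8 faults.
Under FIFO: F F . F F . . F F . . . F . → 7 faults.
A − B = 8 − 7 = 1.

1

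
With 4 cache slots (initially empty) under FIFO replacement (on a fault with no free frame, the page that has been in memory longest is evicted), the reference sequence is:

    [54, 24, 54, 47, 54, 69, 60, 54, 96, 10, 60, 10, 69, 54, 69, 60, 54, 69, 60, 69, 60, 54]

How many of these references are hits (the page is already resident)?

54 -> fault, frames {54}
24 -> fault, frames {54,24}
54 -> hit
47 -> fault, frames {54,24,47}
54 -> hit
69 -> fault, frames {54,24,47,69}
60 -> fault, evict 54, frames {24,47,69,60}
54 -> fault, evict 24, frames {47,69,60,54}
96 -> fault, evict 47, frames {69,60,54,96}
10 -> fault, evict 69, frames {60,54,96,10}
60 -> hit
10 -> hit
69 -> fault, evict 60, frames {54,96,10,69}
54 -> hit
69 -> hit
60 -> fault, evict 54, frames {96,10,69,60}
54 -> fault, evict 96, frames {10,69,60,54}
69 -> hit
60 -> hit
69 -> hit
60 -> hit
54 -> hit
Hits: 11.

11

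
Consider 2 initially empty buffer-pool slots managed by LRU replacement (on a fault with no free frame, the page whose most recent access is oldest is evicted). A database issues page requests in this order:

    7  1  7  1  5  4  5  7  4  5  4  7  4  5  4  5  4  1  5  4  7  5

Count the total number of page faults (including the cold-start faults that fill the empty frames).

7 -> miss, frames {7}
1 -> miss, frames {7,1}
7 -> hit
1 -> hit
5 -> miss, evict 7, frames {1,5}
4 -> miss, evict 1, frames {5,4}
5 -> hit
7 -> miss, evict 4, frames {5,7}
4 -> miss, evict 5, frames {7,4}
5 -> miss, evict 7, frames {4,5}
4 -> hit
7 -> miss, evict 5, frames {4,7}
4 -> hit
5 -> miss, evict 7, frames {4,5}
4 -> hit
5 -> hit
4 -> hit
1 -> miss, evict 5, frames {4,1}
5 -> miss, evict 4, frames {1,5}
4 -> miss, evict 1, frames {5,4}
7 -> miss, evict 5, frames {4,7}
5 -> miss, evict 4, frames {7,5}
Page faults: 14.

14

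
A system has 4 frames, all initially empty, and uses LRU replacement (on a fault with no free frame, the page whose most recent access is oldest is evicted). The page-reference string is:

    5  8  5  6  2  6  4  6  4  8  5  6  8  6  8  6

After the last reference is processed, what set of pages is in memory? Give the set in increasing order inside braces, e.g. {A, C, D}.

{4, 5, 6, 8}

5 → miss, frames {5}
8 → miss, frames {5,8}
5 → hit
6 → miss, frames {8,5,6}
2 → miss, frames {8,5,6,2}
6 → hit
4 → miss, evict 8, frames {5,2,6,4}
6 → hit
4 → hit
8 → miss, evict 5, frames {2,6,4,8}
5 → miss, evict 2, frames {6,4,8,5}
6 → hit
8 → hit
6 → hit
8 → hit
6 → hit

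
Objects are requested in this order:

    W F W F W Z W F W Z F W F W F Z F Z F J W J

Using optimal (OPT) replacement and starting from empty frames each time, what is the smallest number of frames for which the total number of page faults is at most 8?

f=1: 22 faults
f=2: 9 faults
f=3: 4 faults
f=4: 4 faults
Smallest f with faults ≤ 8 is 3.

3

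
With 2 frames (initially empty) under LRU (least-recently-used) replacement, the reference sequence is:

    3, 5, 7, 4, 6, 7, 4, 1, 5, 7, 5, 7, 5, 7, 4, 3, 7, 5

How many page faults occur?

14

3: miss, frames (3)
5: miss, frames (3 5)
7: miss, evict 3, frames (5 7)
4: miss, evict 5, frames (7 4)
6: miss, evict 7, frames (4 6)
7: miss, evict 4, frames (6 7)
4: miss, evict 6, frames (7 4)
1: miss, evict 7, frames (4 1)
5: miss, evict 4, frames (1 5)
7: miss, evict 1, frames (5 7)
5: hit
7: hit
5: hit
7: hit
4: miss, evict 5, frames (7 4)
3: miss, evict 7, frames (4 3)
7: miss, evict 4, frames (3 7)
5: miss, evict 3, frames (7 5)
Page faults: 14.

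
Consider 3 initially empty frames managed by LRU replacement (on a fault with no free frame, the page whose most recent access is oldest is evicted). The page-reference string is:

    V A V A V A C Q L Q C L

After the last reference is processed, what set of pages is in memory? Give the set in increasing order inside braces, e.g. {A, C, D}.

V -> miss, frames {V}
A -> miss, frames {V,A}
V -> hit
A -> hit
V -> hit
A -> hit
C -> miss, frames {V,A,C}
Q -> miss, evict V, frames {A,C,Q}
L -> miss, evict A, frames {C,Q,L}
Q -> hit
C -> hit
L -> hit

{C, L, Q}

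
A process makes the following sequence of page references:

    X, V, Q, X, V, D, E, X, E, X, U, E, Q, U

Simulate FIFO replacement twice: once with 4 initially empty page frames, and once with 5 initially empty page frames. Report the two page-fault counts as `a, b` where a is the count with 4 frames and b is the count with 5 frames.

8, 6

4 frames: F F F . . F F F . . F . F . → 8 faults.
5 frames: F F F . . F F . . . F . . . → 6 faults.
6 < 8: adding a frame reduced faults, as is typical.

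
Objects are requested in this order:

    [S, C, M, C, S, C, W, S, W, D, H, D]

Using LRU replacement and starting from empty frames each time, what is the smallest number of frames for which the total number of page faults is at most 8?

f=1: 12 faults
f=2: 8 faults
f=3: 6 faults
f=4: 6 faults
f=5: 6 faults
f=6: 6 faults
Smallest f with faults ≤ 8 is 2.

2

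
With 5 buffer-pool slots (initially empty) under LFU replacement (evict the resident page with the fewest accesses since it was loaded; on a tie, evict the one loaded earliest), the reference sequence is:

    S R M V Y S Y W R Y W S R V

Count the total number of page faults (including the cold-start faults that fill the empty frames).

7

S → fault, frames (S)
R → fault, frames (S R)
M → fault, frames (S R M)
V → fault, frames (S R M V)
Y → fault, frames (S R M V Y)
S → hit
Y → hit
W → fault, evict R, frames (S M V Y W)
R → fault, evict M, frames (S V Y W R)
Y → hit
W → hit
S → hit
R → hit
V → hit
Page faults: 7.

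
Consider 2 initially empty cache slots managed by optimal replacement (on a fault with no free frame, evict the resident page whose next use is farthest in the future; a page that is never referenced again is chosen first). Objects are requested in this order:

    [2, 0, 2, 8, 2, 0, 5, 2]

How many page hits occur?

2 → miss, frames (2)
0 → miss, frames (2 0)
2 → hit
8 → miss, evict 0, frames (2 8)
2 → hit
0 → miss, evict 8, frames (2 0)
5 → miss, evict 0, frames (2 5)
2 → hit
Hits: 3.

3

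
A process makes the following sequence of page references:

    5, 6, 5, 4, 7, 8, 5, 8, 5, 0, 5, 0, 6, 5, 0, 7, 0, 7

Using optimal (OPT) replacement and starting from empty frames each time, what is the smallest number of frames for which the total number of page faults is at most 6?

f=1: 18 faults
f=2: 9 faults
f=3: 7 faults
f=4: 6 faults
f=5: 6 faults
f=6: 6 faults
Smallest f with faults ≤ 6 is 4.

4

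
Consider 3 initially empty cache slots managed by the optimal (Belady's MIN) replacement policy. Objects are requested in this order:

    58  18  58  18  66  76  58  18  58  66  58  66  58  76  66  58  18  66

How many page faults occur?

58: fault, frames (58)
18: fault, frames (58 18)
58: hit
18: hit
66: fault, frames (58 18 66)
76: fault, evict 66, frames (58 18 76)
58: hit
18: hit
58: hit
66: fault, evict 18, frames (58 76 66)
58: hit
66: hit
58: hit
76: hit
66: hit
58: hit
18: fault, evict 76, frames (58 66 18)
66: hit
Page faults: 6.

6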